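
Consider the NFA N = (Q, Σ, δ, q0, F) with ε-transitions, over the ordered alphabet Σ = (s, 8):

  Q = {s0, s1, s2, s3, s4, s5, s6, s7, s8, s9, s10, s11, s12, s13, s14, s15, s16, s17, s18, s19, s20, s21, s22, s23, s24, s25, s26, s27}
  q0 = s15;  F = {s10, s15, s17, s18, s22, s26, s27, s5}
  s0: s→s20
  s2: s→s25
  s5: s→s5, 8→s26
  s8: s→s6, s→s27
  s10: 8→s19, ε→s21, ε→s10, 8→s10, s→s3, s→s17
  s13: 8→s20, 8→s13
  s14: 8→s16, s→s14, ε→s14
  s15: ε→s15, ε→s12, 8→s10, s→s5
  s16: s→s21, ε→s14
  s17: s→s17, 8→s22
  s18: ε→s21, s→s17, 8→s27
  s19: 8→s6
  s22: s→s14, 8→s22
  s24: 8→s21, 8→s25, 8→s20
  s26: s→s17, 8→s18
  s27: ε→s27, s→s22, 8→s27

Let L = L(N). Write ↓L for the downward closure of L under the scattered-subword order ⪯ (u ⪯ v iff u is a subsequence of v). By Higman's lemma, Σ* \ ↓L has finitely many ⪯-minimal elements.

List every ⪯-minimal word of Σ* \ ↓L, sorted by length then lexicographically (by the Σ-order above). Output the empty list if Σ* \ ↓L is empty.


A = [8s8s, s888ss].

|Q|=28, |F|=8, |δ|=39 (8 ε).
min D↑ (9 st, q0=0, F={8}): 0:s→1,8→2 1:s→1,8→3 2:s→4,8→2 3:s→4,8→5 4:s→4,8→6 5:s→4,8→7 6:s→8,8→6 7:s→6,8→7 8:s→8,8→8 (ε-aug+det+¬).
'8s8s': |S_i|=[15, 12, 6, 4, 3] end={s14,s16,s21} rej; 4/4 single-dels accept.
's888ss': |S_i|=[15, 10, 8, 7, 5, 4, 3] end={s14,s16,s21} rej; 6/6 deletions ∈↓L.
2 obstructions.


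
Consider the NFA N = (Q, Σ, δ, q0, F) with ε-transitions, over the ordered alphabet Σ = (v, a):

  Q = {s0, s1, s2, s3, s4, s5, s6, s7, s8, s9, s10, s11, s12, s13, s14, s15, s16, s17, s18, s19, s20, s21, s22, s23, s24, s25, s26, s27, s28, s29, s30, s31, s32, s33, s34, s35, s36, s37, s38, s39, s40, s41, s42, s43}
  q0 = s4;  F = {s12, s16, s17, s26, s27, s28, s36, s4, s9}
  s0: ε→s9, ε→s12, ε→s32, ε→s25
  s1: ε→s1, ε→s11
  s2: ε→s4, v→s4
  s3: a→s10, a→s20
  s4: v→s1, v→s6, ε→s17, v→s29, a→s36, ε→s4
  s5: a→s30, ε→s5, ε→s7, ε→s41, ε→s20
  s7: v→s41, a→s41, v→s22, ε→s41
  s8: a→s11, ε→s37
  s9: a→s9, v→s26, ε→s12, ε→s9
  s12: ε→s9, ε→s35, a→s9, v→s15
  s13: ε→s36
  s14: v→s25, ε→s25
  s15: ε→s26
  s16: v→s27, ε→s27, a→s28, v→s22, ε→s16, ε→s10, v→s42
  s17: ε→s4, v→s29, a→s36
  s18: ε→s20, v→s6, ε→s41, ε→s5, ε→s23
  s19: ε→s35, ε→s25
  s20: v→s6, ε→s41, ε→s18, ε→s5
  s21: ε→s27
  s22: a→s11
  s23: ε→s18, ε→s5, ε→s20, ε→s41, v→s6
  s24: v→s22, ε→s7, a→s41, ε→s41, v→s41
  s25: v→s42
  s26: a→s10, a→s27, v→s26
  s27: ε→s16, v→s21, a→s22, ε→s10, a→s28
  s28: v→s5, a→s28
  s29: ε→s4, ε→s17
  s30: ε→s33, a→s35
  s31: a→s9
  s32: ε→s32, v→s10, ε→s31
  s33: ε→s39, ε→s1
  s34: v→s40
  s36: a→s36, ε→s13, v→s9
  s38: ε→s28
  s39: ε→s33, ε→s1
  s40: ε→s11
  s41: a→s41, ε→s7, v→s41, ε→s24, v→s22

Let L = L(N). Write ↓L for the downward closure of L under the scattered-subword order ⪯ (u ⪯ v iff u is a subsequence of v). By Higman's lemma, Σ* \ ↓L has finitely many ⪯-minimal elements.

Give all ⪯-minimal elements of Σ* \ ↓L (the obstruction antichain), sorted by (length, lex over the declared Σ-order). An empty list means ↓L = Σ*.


|Q|=44, |F|=9, |δ|=106 (58 ε).
min D↑ (7 st, q0=0, F={6}): 0:v→0,a→1 1:v→2,a→1 2:v→3,a→2 3:v→3,a→4 4:v→4,a→5 5:v→6,a→5 6:v→6,a→6 [Hopcroft].
'avvaav': N↓-sim [30, 27, 25, 23, 21, 16, 15] end={s1,s11,s18,s20,s22,s23,s24,s30,s33,s35,s39,s41,…} ∉↓L; 6/6 del acc.
1 minimals (antichain).

Antichain: [avvaav].


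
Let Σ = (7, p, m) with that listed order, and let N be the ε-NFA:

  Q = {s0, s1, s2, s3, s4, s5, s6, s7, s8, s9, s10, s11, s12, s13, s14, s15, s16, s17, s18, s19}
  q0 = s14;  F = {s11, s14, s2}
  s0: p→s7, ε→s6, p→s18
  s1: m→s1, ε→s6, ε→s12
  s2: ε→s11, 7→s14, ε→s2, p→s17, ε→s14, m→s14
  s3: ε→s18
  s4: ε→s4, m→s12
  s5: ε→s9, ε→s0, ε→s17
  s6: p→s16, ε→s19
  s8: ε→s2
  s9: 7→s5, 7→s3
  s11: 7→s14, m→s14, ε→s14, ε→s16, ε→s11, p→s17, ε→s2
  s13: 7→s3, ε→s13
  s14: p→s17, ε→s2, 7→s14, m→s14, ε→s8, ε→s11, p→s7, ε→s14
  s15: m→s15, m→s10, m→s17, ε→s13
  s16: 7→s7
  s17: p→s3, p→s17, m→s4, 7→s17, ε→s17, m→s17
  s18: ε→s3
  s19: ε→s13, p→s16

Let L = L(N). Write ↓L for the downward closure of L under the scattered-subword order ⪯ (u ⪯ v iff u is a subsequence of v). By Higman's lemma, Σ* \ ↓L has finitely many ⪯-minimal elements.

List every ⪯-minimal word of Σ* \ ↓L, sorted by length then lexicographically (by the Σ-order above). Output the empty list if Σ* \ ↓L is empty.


|Q|=20, |F|=3, |δ|=54 (26 ε).
min D↑ (2 st, q0=0, F={1}): 0:7→0,p→1,m→0 1:7→1,p→1,m→1 (ε-aug+det+¬).
'p': run [11, 6] end={s12,s17,s18,s3,s4,s7} ∉↓L; 1/1 deletions ∈↓L.
1 words, ⪯-incomp.

min(Σ*\↓L) = [p].


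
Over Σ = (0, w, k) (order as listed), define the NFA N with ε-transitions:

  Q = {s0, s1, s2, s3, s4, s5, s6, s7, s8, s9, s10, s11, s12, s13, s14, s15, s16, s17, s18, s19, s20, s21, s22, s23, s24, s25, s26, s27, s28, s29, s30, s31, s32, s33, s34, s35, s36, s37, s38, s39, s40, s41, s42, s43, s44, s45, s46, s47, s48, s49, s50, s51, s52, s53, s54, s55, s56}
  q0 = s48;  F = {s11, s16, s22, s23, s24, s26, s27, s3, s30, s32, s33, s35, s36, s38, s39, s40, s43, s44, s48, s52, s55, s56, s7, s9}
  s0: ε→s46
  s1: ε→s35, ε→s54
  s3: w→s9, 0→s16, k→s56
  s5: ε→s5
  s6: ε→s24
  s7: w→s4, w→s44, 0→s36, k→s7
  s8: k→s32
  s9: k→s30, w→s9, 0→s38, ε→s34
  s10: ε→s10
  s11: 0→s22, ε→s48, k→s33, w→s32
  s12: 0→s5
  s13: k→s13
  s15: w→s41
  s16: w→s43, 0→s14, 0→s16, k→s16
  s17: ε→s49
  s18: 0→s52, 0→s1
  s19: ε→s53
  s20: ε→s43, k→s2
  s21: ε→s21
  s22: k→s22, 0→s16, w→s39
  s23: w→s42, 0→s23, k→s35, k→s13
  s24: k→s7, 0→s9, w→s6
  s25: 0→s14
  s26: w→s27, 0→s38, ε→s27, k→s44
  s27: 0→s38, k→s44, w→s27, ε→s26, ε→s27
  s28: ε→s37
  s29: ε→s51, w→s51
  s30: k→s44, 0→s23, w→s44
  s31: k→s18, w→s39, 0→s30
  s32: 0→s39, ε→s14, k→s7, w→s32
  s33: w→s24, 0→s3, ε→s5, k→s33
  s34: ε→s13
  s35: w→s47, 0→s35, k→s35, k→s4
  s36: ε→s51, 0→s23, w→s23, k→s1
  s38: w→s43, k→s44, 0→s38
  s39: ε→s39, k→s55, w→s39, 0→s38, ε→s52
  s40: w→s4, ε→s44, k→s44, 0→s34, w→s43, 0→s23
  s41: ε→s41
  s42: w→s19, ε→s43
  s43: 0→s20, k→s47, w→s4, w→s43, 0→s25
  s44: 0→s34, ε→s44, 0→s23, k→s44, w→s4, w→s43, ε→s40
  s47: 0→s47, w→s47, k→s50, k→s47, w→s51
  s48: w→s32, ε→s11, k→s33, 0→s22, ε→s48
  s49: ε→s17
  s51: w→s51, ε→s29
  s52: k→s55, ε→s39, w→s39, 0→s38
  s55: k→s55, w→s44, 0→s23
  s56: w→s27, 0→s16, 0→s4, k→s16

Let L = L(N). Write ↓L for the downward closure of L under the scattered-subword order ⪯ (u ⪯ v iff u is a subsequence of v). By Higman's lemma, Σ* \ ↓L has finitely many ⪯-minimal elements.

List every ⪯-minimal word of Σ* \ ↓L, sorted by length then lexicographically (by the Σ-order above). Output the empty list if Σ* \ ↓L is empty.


|Q|=57, |F|=24, |δ|=135 (33 ε).
min D↑ (21 st, q0=0, F={16}): 0:0→1,w→2,k→3 1:0→4,w→5,k→1 2:0→5,w→2,k→6 3:0→7,w→8,k→3 4:0→4,w→9,k→4 5:0→10,w→5,k→11 6:0→12,w→13,k→6 7:0→4,w→14,k→15 8:0→14,w→8,k→6 9:0→9,w→9,k→16 10:0→10,w→9,k→13 11:0→17,w→13,k→11 12:0→17,w→17,k→18 13:0→17,w→9,k→13 14:0→10,w→14,k→19 15:0→4,w→20,k→4 16:0→16,w→16,k→16 17:0→17,w→9,k→18 18:0→18,w→16,k→18 19:0→17,w→13,k→13 20:0→10,w→20,k→13.
'00wk': run [42, 34, 21, 13, 5] end={s2,s29,s47,s50,s51} — reject; 4/4 del acc.
'wk0kw': run [42, 34, 25, 20, 10, 4] end={s29,s47,s50,s51} rej; 5/5 single-dels accept.
'wkwwk': |S_i|=[42, 34, 25, 19, 13, 5] end={s2,s29,s47,s50,s51} — reject; 5/5 del acc.
'k0kkwk': N↓-sim [42, 39, 30, 27, 20, 13, 5] end={s2,s29,s47,s50,s51} ∉↓L; 6/6 single-dels accept.
4 words, ⪯-incomp.

A = [00wk, wk0kw, wkwwk, k0kkwk].


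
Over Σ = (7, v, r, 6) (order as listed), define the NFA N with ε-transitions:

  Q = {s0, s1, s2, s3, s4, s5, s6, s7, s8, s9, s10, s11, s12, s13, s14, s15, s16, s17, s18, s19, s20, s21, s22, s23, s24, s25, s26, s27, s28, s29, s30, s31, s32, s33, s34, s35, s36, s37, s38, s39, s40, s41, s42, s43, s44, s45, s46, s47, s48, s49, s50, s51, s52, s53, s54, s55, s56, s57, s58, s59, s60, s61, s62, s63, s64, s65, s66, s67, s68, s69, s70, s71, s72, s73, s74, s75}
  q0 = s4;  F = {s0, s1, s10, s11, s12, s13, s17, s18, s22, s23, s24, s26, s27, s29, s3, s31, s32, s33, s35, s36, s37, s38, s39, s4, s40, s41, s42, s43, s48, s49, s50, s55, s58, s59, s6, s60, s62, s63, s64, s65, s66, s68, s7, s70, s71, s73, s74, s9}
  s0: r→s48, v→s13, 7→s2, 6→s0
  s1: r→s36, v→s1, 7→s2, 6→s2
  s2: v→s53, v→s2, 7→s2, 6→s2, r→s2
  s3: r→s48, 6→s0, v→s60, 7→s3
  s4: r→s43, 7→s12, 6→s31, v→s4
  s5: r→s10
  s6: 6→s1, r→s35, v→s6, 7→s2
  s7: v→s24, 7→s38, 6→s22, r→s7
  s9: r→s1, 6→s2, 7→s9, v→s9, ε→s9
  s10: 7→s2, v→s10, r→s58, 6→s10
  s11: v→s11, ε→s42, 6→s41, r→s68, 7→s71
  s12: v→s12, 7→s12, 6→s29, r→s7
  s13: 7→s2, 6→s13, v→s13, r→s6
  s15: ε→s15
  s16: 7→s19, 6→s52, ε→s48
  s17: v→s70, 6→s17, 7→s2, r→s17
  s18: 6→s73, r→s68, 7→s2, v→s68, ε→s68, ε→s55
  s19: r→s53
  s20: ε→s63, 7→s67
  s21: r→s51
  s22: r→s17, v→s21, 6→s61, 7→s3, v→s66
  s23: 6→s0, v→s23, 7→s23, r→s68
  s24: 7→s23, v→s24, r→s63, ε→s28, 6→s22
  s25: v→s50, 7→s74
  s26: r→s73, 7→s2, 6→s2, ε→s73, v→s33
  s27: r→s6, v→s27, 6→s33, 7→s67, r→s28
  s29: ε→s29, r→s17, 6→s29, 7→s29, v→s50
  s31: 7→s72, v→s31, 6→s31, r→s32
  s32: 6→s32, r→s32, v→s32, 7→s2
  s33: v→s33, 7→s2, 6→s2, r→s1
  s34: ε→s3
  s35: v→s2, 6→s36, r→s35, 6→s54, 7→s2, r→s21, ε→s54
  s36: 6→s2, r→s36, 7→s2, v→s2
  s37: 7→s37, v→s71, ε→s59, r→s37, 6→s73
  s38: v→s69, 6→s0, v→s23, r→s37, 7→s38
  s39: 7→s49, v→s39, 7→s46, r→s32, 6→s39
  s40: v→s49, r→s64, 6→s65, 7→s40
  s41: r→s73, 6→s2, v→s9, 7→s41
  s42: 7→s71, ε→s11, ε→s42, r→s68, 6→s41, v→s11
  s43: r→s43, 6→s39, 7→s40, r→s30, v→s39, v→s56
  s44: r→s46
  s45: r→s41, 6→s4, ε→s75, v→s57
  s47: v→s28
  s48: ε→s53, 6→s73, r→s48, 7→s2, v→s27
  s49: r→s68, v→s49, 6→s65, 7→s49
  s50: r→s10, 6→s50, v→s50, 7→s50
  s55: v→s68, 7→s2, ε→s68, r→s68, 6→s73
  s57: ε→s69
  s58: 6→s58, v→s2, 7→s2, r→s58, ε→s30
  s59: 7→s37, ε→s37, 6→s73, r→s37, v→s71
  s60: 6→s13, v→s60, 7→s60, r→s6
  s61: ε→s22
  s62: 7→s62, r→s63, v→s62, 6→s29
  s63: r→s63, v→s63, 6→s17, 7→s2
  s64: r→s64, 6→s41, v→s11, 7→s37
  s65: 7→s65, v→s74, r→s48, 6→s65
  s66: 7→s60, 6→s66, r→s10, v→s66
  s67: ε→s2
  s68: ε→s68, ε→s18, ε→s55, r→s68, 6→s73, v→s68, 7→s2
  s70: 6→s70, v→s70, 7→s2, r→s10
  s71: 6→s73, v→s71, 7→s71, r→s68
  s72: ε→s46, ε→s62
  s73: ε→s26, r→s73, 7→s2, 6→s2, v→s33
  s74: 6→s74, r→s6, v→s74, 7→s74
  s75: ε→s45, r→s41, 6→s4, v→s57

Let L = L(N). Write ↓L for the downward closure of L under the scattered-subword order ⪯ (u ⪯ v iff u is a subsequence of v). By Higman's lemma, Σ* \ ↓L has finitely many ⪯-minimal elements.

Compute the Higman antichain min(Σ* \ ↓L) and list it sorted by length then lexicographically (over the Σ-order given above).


|Q|=76, |F|=48, |δ|=251 (30 ε).
min D↑ (44 st, q0=0, F={19}): 0:7→1,v→0,r→2,6→3 1:7→1,v→1,r→4,6→5 2:7→6,v→7,r→2,6→7 3:7→8,v→3,r→9,6→3 4:7→10,v→11,r→4,6→12 5:7→5,v→13,r→14,6→5 6:7→6,v→15,r→16,6→17 7:7→15,v→7,r→9,6→7 8:7→8,v→8,r→18,6→5 9:7→19,v→9,r→9,6→9 10:7→10,v→20,r→21,6→22 11:7→20,v→11,r→18,6→12 12:7→23,v→24,r→14,6→12 13:7→13,v→13,r→25,6→13 14:7→19,v→26,r→14,6→14 15:7→15,v→15,r→27,6→17 16:7→21,v→28,r→16,6→29 17:7→17,v→30,r→31,6→17 18:7→19,v→18,r→18,6→14 19:7→19,v→19,r→19,6→19 20:7→20,v→20,r→27,6→22 21:7→21,v→32,r→21,6→33 22:7→19,v→34,r→31,6→22 23:7→23,v→35,r→31,6→22 24:7→35,v→24,r→25,6→24 25:7→19,v→25,r→36,6→25 26:7→19,v→26,r→25,6→26 27:7→19,v→27,r→27,6→33 28:7→32,v→28,r→27,6→29 29:7→29,v→37,r→33,6→19 30:7→30,v→30,r→38,6→30 31:7→19,v→39,r→31,6→33 32:7→32,v→32,r→27,6→33 33:7→19,v→40,r→33,6→19 34:7→19,v→34,r→38,6→34 35:7→35,v→35,r→38,6→34 36:7→19,v→19,r→36,6→36 37:7→37,v→37,r→41,6→19 38:7→19,v→38,r→42,6→41 39:7→19,v→39,r→38,6→40 40:7→19,v→40,r→41,6→19 41:7→19,v→41,r→43,6→19 42:7→19,v→19,r→42,6→43 43:7→19,v→19,r→43,6→19 (ε-aug+det+¬).
'6r7': N↓-sim [61, 45, 26, 3] end={s2,s53,s67} ∉↓L; 3/3 deletions ∈↓L.
'rvr7': N↓-sim [61, 54, 47, 26, 3] end={s2,s53,s67} ∉↓L; 4/4 single-dels accept.
'7r767': N↓-sim [61, 55, 45, 31, 18, 3] end={s2,s53,s67} ∉↓L; 5/5 single-dels accept.
'r7r66': N↓-sim [61, 54, 39, 27, 10, 2] end={s2,s53} rej; 5/5 del acc.
'76vrrv': |S_i|=[61, 55, 34, 23, 13, 9, 2] end={s2,s53} ∉↓L; 6/6 deletions ∈↓L.
5 minimals (antichain).

min(Σ*\↓L) = [6r7, rvr7, 7r767, r7r66, 76vrrv].


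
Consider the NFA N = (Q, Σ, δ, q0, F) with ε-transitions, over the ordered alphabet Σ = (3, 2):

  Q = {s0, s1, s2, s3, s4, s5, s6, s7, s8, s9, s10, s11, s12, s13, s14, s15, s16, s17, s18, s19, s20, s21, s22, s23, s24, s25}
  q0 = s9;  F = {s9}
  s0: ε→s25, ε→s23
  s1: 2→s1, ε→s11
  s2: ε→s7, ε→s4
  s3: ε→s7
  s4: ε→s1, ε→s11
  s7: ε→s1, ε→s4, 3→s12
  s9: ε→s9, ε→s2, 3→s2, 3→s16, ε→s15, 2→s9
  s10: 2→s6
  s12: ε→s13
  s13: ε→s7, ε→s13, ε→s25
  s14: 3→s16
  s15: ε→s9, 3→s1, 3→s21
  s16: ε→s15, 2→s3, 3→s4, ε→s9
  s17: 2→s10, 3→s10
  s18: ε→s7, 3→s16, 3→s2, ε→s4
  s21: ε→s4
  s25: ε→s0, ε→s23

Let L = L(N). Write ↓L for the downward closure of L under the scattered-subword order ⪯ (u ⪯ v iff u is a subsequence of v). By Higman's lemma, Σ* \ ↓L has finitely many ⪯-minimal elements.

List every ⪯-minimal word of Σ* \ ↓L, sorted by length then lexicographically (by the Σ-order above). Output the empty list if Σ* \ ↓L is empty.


A = [].

|Q|=26, |F|=1, |δ|=40 (25 ε).
min D↑ (1 st, q0=0, F={}): 0:3→0,2→0.
L(D↑) = ∅ ⇒ ↓L = Σ*.


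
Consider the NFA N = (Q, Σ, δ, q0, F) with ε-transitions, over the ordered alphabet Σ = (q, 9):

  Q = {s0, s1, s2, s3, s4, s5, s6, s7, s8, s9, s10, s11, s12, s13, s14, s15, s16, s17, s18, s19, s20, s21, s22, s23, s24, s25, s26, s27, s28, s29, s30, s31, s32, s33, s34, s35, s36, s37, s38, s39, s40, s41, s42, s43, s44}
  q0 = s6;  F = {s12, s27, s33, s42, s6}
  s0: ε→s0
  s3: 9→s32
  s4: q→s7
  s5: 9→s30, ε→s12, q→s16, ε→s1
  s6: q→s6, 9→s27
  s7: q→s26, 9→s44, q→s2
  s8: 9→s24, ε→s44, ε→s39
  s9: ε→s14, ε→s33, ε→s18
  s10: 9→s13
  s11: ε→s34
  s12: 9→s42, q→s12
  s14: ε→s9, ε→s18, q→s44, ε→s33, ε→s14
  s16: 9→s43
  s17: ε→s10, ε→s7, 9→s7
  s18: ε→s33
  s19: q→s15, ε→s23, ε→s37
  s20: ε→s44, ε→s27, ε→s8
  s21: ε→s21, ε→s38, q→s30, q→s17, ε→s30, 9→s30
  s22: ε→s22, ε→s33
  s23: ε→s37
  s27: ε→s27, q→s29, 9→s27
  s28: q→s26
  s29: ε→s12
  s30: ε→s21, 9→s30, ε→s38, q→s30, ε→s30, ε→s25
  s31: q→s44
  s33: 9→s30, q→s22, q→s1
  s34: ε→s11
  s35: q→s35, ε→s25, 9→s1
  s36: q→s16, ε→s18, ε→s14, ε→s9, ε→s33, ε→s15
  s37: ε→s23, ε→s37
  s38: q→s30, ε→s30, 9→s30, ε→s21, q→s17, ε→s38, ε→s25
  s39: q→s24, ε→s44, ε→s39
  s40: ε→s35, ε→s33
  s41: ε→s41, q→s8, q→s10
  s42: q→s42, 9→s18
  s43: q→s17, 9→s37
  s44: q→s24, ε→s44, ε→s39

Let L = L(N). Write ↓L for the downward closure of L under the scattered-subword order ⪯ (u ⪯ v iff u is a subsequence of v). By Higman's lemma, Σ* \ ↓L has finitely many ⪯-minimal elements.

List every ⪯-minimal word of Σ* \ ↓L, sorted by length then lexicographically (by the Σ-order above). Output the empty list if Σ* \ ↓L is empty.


|Q|=45, |F|=5, |δ|=96 (53 ε).
min D↑ (6 st, q0=0, F={5}): 0:q→0,9→1 1:q→2,9→1 2:q→2,9→3 3:q→3,9→4 4:q→4,9→5 5:q→5,9→5.
'9q999': |S_i|=[22, 21, 20, 18, 17, 13] end={s10,s13,s17,s2,s21,s24,s25,s26,s30,s38,s39,s44,…} — reject; 5/5 del acc.
1 words, ⪯-incomp.

A = [9q999].


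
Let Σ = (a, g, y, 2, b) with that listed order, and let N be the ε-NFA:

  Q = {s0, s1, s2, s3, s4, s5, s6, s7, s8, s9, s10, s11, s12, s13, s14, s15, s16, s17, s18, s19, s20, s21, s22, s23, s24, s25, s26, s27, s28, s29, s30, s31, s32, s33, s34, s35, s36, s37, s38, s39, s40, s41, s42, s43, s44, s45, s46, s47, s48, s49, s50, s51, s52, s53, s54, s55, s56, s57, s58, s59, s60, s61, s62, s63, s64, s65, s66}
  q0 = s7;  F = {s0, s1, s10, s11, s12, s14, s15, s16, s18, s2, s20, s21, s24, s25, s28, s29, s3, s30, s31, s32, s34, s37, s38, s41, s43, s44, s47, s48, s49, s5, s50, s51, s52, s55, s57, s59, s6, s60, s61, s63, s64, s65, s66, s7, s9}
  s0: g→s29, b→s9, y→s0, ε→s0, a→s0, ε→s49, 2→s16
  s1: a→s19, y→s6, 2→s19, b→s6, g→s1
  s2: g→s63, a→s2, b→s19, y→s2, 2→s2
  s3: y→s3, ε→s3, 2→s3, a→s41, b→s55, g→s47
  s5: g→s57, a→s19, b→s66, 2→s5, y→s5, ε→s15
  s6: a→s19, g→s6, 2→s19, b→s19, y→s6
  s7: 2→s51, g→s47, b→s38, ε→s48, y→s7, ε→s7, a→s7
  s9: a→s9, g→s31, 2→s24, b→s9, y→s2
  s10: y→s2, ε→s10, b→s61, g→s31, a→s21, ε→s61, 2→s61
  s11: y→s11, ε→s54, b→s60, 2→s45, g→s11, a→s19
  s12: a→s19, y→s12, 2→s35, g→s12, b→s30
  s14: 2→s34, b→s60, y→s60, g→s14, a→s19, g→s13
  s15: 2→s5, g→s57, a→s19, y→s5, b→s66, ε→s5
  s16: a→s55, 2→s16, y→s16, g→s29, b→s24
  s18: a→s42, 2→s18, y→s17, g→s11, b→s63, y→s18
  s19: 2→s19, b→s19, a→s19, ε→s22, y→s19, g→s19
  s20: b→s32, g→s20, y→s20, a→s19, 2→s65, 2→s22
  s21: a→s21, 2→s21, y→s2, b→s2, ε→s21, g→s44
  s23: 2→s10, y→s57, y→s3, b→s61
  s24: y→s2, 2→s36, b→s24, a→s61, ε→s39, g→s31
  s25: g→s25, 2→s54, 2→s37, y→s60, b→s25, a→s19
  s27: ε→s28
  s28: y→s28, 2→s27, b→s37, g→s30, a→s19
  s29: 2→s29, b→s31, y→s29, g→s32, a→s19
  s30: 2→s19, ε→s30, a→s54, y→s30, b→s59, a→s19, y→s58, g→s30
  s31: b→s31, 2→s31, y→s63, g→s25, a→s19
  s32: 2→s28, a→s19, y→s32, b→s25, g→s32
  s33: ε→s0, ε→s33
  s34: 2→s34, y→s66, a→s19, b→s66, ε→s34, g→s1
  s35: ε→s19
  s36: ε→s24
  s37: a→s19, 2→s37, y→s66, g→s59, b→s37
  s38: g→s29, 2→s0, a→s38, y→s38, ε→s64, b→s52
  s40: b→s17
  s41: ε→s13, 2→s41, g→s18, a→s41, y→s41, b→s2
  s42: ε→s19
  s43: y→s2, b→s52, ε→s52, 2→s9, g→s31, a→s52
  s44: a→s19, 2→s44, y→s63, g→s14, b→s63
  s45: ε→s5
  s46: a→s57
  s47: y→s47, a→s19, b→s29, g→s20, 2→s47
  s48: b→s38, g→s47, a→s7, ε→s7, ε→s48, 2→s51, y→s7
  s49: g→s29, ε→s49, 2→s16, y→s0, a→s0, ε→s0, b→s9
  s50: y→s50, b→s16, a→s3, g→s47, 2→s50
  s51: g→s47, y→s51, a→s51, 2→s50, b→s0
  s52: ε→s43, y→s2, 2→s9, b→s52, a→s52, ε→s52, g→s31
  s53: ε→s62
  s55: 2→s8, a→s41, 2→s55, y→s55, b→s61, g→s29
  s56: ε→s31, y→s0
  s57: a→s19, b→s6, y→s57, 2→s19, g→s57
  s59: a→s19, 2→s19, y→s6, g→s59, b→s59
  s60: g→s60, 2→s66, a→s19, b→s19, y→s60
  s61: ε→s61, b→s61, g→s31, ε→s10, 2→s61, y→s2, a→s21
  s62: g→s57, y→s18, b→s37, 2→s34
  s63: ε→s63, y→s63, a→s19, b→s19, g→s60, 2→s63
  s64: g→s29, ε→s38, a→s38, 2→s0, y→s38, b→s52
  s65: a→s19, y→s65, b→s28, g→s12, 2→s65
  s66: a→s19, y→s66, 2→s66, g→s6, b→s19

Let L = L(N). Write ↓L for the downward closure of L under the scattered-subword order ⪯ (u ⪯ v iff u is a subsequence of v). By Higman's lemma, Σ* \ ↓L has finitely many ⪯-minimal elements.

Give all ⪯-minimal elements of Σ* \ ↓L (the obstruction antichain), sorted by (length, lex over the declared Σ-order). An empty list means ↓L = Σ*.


Antichain: [ga, bbyb, gg2g2, 22aabb].

|Q|=67, |F|=45, |δ|=285 (37 ε).
min D↑ (40 st, q0=0, F={4}): 0:a→0,g→1,y→0,2→2,b→3 1:a→4,g→5,y→1,2→1,b→6 2:a→2,g→1,y→2,2→7,b→8 3:a→3,g→6,y→3,2→8,b→9 4:a→4,g→4,y→4,2→4,b→4 5:a→4,g→5,y→5,2→10,b→11 6:a→4,g→11,y→6,2→6,b→12 7:a→13,g→1,y→7,2→7,b→14 8:a→8,g→6,y→8,2→14,b→15 9:a→9,g→12,y→16,2→15,b→9 10:a→4,g→17,y→10,2→10,b→18 11:a→4,g→11,y→11,2→18,b→19 12:a→4,g→19,y→20,2→12,b→12 13:a→21,g→1,y→13,2→13,b→22 14:a→22,g→6,y→14,2→14,b→23 15:a→15,g→12,y→16,2→23,b→15 16:a→16,g→20,y→16,2→16,b→4 17:a→4,g→17,y→17,2→4,b→24 18:a→4,g→24,y→18,2→18,b→25 19:a→4,g→19,y→26,2→25,b→19 20:a→4,g→26,y→20,2→20,b→4 21:a→21,g→27,y→21,2→21,b→16 22:a→21,g→6,y→22,2→22,b→28 23:a→28,g→12,y→16,2→23,b→23 24:a→4,g→24,y→24,2→4,b→29 25:a→4,g→29,y→30,2→25,b→25 26:a→4,g→26,y→26,2→30,b→4 27:a→4,g→31,y→27,2→27,b→20 28:a→32,g→12,y→16,2→28,b→28 29:a→4,g→29,y→33,2→4,b→29 30:a→4,g→33,y→30,2→30,b→4 31:a→4,g→31,y→31,2→34,b→26 32:a→32,g→35,y→16,2→32,b→16 33:a→4,g→33,y→33,2→4,b→4 34:a→4,g→36,y→34,2→34,b→30 35:a→4,g→37,y→20,2→35,b→20 36:a→4,g→36,y→36,2→4,b→33 37:a→4,g→37,y→26,2→38,b→26 38:a→4,g→39,y→30,2→38,b→30 39:a→4,g→39,y→33,2→4,b→33 (ε-aug+det+¬).
'ga': run [58, 35, 4] end={s19,s22,s42,s54} ∉↓L; 2/2 deletions ∈↓L.
'bbyb': |S_i|=[58, 48, 26, 7, 2] end={s19,s22} rej; 4/4 single-dels accept.
'gg2g2': run [58, 35, 27, 20, 11, 3] end={s19,s22,s35} — reject; 5/5 deletions ∈↓L.
'22aabb': N↓-sim [58, 52, 48, 43, 23, 7, 2] end={s19,s22} rej; 6/6 deletions ∈↓L.
4 minimals (antichain).


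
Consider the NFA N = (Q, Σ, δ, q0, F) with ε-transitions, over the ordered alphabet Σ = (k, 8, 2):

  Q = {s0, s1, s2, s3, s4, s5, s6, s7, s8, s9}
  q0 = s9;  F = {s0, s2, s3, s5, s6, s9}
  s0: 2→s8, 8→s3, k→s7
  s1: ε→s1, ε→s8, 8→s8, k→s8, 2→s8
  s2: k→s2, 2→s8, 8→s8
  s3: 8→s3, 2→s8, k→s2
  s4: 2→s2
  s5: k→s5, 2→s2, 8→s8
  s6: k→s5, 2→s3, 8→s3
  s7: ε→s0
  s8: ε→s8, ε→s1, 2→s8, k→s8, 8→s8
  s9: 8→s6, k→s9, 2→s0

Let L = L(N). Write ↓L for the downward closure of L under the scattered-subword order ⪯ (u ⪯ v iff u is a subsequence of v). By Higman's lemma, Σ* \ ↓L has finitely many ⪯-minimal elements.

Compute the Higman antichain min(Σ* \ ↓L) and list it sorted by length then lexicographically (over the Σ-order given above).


|Q|=10, |F|=6, |δ|=30 (5 ε).
min D↑ (7 st, q0=0, F={5}): 0:k→0,8→1,2→2 1:k→3,8→4,2→4 2:k→2,8→4,2→5 3:k→3,8→5,2→6 4:k→6,8→4,2→5 5:k→5,8→5,2→5 6:k→6,8→5,2→5.
'22': run [9, 6, 2] end={s1,s8} rej; 2/2 deletions ∈↓L.
'8k8': run [9, 6, 4, 2] end={s1,s8} rej; 3/3 deletions ∈↓L.
'882': run [9, 6, 4, 2] end={s1,s8} — reject; 3/3 single-dels accept.
3 words, ⪯-incomp.

Antichain: [22, 8k8, 882].


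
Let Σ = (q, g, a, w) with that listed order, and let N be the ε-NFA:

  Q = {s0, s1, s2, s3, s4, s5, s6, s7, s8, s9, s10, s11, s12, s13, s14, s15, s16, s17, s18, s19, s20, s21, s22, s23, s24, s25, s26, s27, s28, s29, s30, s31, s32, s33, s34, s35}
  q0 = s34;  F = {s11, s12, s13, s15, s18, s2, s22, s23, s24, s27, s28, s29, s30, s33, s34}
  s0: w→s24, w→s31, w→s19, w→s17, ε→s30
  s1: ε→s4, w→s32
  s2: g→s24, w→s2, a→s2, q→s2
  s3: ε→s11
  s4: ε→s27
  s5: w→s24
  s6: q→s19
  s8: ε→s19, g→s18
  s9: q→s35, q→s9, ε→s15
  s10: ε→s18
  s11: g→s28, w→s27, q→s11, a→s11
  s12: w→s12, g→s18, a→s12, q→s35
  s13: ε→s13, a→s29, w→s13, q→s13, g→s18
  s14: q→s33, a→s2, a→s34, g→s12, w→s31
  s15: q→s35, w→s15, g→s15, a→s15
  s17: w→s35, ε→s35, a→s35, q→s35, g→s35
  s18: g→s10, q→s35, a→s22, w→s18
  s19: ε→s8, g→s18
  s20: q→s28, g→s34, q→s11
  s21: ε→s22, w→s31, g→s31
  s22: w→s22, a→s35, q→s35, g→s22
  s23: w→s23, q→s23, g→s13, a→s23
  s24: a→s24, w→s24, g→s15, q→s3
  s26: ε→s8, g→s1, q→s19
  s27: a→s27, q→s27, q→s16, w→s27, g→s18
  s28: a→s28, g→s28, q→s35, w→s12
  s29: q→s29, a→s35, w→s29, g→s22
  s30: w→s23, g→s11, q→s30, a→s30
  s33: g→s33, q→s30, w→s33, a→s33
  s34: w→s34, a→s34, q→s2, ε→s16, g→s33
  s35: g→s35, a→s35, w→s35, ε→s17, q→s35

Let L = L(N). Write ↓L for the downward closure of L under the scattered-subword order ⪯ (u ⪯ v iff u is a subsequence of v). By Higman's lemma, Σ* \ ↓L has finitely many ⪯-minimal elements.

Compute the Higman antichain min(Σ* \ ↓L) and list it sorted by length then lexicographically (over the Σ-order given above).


min(Σ*\↓L) = [qggq, gqwgaa].

|Q|=36, |F|=15, |δ|=106 (14 ε).
min D↑ (16 st, q0=0, F={10}): 0:q→1,g→2,a→0,w→0 1:q→1,g→3,a→1,w→1 2:q→4,g→2,a→2,w→2 3:q→5,g→6,a→3,w→3 4:q→4,g→5,a→4,w→7 5:q→5,g→8,a→5,w→9 6:q→10,g→6,a→6,w→6 7:q→7,g→11,a→7,w→7 8:q→10,g→8,a→8,w→12 9:q→9,g→13,a→9,w→9 10:q→10,g→10,a→10,w→10 11:q→11,g→13,a→14,w→11 12:q→10,g→13,a→12,w→12 13:q→10,g→13,a→15,w→13 14:q→14,g→15,a→10,w→14 15:q→10,g→15,a→10,w→15.
'qggq': run [20, 18, 15, 8, 2] end={s17,s35} rej; 4/4 del acc.
'gqwgaa': |S_i|=[20, 18, 15, 11, 7, 4, 2] end={s17,s35} rej; 6/6 single-dels accept.
2 words, ⪯-incomp.


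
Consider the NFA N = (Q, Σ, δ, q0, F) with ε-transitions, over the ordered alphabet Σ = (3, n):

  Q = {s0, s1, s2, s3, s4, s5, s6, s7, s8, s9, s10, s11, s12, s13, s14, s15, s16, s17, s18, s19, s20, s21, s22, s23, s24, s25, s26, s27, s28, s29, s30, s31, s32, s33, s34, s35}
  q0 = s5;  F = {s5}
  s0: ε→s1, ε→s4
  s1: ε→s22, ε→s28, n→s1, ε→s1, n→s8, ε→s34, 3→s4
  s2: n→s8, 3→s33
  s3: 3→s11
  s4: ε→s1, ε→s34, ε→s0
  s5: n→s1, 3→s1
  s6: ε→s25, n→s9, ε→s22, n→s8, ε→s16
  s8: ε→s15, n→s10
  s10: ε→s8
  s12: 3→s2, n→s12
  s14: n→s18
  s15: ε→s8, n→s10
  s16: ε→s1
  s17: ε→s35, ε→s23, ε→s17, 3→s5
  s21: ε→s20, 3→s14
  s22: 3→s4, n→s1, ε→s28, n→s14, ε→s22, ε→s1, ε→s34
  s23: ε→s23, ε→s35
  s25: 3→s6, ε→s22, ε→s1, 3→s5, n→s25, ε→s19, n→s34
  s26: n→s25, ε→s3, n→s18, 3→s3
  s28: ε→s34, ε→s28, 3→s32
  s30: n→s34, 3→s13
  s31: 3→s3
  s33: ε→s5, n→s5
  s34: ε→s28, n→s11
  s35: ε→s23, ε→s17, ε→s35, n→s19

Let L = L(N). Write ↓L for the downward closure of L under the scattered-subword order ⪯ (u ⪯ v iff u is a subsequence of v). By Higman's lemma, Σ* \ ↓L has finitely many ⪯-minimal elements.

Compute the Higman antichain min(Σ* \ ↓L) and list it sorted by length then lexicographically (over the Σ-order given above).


|Q|=36, |F|=1, |δ|=71 (37 ε).
min D↑ (2 st, q0=0, F={1}): 0:3→1,n→1 1:3→1,n→1 [Hopcroft].
'3': |S_i|=[14, 13] end={s0,s1,s10,s11,s14,s15,s18,s22,s28,s32,s34,s4,…} rej; 1/1 single-dels accept.
'n': N↓-sim [14, 13] end={s0,s1,s10,s11,s14,s15,s18,s22,s28,s32,s34,s4,…} — reject; 1/1 deletions ∈↓L.
2 obstructions.

Antichain: [3, n].


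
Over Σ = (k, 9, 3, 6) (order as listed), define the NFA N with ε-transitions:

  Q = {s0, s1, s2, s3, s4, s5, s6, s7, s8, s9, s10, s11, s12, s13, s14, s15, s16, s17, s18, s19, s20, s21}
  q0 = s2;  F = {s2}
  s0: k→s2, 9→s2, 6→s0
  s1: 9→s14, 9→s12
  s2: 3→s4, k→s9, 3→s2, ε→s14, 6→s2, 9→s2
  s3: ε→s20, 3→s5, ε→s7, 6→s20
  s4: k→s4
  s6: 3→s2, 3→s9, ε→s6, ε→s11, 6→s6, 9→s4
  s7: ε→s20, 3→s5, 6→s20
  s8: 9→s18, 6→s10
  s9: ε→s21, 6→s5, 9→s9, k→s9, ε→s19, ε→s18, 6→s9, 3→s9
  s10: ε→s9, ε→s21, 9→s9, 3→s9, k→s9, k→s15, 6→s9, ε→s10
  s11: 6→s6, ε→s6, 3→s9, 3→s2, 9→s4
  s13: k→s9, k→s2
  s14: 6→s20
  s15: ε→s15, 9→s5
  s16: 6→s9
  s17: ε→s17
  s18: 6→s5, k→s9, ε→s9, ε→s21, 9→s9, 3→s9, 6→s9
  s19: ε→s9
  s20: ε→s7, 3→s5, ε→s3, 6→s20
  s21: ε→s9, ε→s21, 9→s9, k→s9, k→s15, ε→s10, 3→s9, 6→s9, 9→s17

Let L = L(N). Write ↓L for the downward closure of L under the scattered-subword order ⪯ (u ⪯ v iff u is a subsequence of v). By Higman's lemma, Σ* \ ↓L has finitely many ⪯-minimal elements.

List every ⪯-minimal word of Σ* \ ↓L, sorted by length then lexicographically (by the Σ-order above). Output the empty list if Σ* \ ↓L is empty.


|Q|=22, |F|=1, |δ|=76 (23 ε).
min D↑ (2 st, q0=0, F={1}): 0:k→1,9→0,3→0,6→0 1:k→1,9→1,3→1,6→1.
'k': run [14, 9] end={s10,s15,s17,s18,s19,s21,s4,s5,s9} rej; 1/1 del acc.
1 minimals (antichain).

min(Σ*\↓L) = [k].


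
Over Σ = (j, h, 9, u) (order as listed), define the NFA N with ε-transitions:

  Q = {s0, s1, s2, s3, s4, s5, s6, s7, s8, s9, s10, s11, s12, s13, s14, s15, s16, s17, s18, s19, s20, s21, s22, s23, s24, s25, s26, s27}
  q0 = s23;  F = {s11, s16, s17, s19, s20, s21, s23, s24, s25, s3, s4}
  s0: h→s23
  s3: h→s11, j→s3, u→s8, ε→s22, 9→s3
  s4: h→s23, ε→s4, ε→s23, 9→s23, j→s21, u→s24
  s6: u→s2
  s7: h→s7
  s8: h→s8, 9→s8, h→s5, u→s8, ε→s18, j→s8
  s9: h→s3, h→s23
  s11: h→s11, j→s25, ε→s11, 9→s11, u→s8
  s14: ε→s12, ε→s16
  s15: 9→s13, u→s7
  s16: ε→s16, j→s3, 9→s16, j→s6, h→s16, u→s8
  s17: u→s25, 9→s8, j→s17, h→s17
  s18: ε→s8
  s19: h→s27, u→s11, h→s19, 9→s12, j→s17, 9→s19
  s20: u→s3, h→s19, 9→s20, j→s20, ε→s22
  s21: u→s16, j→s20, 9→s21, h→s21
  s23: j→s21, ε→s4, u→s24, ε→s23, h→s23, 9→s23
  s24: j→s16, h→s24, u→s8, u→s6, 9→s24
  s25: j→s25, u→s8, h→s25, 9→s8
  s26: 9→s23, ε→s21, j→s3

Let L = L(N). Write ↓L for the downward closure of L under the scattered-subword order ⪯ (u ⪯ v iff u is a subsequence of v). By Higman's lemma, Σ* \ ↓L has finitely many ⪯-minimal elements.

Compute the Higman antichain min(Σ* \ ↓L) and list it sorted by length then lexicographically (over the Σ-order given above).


|Q|=28, |F|=11, |δ|=75 (13 ε).
min D↑ (11 st, q0=0, F={5}): 0:j→1,h→0,9→0,u→2 1:j→3,h→1,9→1,u→4 2:j→4,h→2,9→2,u→5 3:j→3,h→6,9→3,u→7 4:j→7,h→4,9→4,u→5 5:j→5,h→5,9→5,u→5 6:j→8,h→6,9→6,u→9 7:j→7,h→9,9→7,u→5 8:j→8,h→8,9→5,u→10 9:j→10,h→9,9→9,u→5 10:j→10,h→10,9→5,u→5 (ε-aug+det+¬).
'uu': run [19, 11, 5] end={s18,s2,s5,s6,s8} — reject; 2/2 deletions ∈↓L.
'jjhj9': N↓-sim [19, 16, 14, 9, 5, 3] end={s18,s5,s8} rej; 5/5 deletions ∈↓L.
2 obstructions.

min(Σ*\↓L) = [uu, jjhj9].


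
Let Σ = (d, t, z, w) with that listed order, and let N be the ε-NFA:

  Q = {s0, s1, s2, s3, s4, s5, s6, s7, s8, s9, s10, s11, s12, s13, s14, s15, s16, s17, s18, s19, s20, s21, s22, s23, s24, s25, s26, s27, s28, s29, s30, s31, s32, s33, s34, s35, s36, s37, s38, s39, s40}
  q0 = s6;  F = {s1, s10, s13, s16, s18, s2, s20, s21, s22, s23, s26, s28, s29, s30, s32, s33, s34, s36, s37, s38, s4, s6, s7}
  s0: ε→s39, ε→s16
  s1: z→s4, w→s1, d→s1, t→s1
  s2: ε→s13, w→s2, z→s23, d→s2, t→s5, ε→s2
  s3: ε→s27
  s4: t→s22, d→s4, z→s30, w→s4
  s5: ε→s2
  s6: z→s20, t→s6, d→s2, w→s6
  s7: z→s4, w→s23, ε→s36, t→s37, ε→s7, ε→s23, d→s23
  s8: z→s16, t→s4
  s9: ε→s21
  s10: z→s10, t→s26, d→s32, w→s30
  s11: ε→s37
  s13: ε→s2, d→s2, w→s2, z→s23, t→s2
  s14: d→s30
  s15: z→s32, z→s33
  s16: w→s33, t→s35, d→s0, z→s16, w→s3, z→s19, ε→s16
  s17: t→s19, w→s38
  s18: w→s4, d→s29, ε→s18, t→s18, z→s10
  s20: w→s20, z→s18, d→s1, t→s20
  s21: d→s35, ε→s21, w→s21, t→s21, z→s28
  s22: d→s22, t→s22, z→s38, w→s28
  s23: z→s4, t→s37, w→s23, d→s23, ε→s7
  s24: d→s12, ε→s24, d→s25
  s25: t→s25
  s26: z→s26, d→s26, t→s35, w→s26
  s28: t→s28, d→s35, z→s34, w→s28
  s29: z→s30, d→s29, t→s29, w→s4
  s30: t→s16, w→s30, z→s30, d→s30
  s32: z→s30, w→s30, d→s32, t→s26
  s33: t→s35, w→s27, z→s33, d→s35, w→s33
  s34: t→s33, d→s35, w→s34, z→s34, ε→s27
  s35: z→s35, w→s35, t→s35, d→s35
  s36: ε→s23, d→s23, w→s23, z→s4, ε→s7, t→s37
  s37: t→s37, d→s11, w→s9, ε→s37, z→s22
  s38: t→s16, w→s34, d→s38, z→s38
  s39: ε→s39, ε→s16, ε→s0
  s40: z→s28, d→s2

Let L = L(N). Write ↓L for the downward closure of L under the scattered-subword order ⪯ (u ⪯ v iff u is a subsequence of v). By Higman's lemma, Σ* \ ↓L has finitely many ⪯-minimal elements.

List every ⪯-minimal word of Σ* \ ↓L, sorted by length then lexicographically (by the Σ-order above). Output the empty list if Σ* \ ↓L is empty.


A = [dztwd, zzztt, zzwtwd].

|Q|=41, |F|=23, |δ|=135 (24 ε).
min D↑ (21 st, q0=0, F={17}): 0:d→1,t→0,z→2,w→0 1:d→1,t→1,z→3,w→1 2:d→4,t→2,z→5,w→2 3:d→3,t→6,z→7,w→3 4:d→4,t→4,z→7,w→4 5:d→8,t→5,z→9,w→7 6:d→6,t→6,z→10,w→11 7:d→7,t→10,z→12,w→7 8:d→8,t→8,z→12,w→7 9:d→13,t→14,z→9,w→12 10:d→10,t→10,z→15,w→16 11:d→17,t→11,z→16,w→11 12:d→12,t→18,z→12,w→12 13:d→13,t→14,z→12,w→12 14:d→14,t→17,z→14,w→14 15:d→15,t→18,z→15,w→19 16:d→17,t→16,z→19,w→16 17:d→17,t→17,z→17,w→17 18:d→18,t→17,z→18,w→20 19:d→17,t→20,z→19,w→19 20:d→17,t→17,z→20,w→20 (ε-aug+det+¬).
'dztwd': |S_i|=[32, 28, 22, 16, 8, 1] end={s35} — reject; 5/5 deletions ∈↓L.
'zzztt': |S_i|=[32, 28, 19, 14, 9, 1] end={s35} ∉↓L; 5/5 del acc.
'zzwtwd': N↓-sim [32, 28, 19, 15, 12, 6, 1] end={s35} ∉↓L; 6/6 deletions ∈↓L.
3 minimals (antichain).


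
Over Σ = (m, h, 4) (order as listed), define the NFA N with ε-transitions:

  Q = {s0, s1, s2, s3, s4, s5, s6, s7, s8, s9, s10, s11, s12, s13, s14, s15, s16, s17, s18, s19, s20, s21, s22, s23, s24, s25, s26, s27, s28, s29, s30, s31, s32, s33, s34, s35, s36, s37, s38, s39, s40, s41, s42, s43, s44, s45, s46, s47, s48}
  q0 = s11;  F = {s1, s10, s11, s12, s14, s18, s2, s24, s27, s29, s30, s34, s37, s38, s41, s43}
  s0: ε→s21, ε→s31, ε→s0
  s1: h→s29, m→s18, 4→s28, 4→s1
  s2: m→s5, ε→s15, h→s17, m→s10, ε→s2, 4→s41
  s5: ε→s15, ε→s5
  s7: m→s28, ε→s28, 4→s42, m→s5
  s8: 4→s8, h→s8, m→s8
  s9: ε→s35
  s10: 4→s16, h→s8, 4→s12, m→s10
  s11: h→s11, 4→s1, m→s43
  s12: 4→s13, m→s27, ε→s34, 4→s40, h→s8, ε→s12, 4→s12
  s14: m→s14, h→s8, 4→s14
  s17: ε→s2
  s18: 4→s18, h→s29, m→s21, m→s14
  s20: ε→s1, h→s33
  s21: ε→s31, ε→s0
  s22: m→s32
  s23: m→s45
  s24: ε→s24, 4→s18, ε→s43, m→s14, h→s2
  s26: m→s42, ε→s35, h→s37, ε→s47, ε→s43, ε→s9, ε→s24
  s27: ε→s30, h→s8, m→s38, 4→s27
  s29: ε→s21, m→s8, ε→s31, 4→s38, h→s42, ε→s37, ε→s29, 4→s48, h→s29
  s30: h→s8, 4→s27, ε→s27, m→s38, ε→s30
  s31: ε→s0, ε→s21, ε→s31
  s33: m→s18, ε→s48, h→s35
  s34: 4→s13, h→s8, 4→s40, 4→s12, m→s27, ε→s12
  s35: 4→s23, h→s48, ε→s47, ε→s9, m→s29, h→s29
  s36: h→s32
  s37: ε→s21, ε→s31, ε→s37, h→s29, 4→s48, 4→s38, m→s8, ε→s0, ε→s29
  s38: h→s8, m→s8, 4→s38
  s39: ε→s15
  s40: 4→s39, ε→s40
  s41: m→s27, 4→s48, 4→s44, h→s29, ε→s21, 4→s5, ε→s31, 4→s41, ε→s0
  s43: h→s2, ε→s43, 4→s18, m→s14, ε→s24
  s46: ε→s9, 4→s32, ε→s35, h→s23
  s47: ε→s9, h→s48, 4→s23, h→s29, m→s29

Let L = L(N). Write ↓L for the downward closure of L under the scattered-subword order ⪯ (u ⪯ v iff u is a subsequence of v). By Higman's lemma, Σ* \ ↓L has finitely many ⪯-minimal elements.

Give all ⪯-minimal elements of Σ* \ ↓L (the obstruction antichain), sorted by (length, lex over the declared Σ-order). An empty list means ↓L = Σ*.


|Q|=49, |F|=16, |δ|=138 (51 ε).
min D↑ (13 st, q0=0, F={7}): 0:m→1,h→0,4→2 1:m→3,h→4,4→5 2:m→5,h→6,4→2 3:m→3,h→7,4→3 4:m→8,h→4,4→9 5:m→3,h→6,4→5 6:m→7,h→6,4→10 7:m→7,h→7,4→7 8:m→8,h→7,4→11 9:m→12,h→6,4→9 10:m→7,h→7,4→10 11:m→12,h→7,4→11 12:m→10,h→7,4→12.
'mmh': run [31, 28, 17, 1] end={s8} ∉↓L; 3/3 single-dels accept.
'4hm': N↓-sim [31, 25, 9, 1] end={s8} — reject; 3/3 del acc.
'4h4h': run [31, 25, 9, 3, 1] end={s8} rej; 4/4 del acc.
'mh4mmm': |S_i|=[31, 28, 24, 21, 4, 2, 1] end={s8} ∉↓L; 6/6 single-dels accept.
4 obstructions.

min(Σ*\↓L) = [mmh, 4hm, 4h4h, mh4mmm].


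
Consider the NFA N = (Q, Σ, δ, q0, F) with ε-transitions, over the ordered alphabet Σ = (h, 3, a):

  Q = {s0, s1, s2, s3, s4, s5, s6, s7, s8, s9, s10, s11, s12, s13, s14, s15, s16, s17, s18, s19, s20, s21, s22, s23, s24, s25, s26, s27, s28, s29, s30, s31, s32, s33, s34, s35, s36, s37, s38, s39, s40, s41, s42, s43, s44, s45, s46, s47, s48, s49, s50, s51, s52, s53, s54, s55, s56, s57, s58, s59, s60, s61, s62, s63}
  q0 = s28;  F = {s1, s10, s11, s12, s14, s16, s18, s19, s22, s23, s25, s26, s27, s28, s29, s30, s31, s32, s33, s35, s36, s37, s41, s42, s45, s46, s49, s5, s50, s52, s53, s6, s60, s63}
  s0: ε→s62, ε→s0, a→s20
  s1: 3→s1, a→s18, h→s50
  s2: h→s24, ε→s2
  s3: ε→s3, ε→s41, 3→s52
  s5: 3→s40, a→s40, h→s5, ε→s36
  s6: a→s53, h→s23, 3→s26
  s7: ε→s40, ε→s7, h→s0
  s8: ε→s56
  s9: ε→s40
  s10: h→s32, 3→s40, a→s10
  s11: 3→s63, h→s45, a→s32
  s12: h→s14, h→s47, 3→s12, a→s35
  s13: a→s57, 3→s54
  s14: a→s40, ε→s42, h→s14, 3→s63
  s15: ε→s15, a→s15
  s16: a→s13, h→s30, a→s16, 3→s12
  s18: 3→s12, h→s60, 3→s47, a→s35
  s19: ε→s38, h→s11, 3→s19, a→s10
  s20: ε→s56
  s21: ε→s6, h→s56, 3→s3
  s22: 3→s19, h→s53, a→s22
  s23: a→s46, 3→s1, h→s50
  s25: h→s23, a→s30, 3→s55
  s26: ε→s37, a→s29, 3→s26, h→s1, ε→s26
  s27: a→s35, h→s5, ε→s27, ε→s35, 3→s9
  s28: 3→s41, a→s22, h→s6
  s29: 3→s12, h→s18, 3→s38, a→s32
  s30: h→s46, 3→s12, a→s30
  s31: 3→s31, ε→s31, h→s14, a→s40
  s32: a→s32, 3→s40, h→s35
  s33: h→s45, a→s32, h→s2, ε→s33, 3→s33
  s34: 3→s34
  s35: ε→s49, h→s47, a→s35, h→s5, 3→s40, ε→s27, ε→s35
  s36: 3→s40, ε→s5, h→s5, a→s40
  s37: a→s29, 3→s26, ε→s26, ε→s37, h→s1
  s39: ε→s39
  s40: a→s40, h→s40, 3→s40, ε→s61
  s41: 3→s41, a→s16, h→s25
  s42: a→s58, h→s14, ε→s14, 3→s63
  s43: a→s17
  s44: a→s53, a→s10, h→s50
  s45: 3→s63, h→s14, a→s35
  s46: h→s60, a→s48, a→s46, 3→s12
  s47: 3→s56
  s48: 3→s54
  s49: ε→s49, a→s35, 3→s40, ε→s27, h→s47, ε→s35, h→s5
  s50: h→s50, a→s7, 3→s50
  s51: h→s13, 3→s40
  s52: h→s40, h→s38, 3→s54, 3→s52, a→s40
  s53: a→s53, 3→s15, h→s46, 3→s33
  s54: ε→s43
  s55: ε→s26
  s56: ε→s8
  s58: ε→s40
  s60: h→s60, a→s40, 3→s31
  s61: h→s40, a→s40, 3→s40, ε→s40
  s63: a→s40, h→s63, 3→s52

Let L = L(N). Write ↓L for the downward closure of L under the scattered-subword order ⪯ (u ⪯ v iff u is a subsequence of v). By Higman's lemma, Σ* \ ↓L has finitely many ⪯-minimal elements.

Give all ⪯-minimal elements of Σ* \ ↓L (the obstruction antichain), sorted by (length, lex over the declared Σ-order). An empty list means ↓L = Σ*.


|Q|=64, |F|=34, |δ|=175 (38 ε).
min D↑ (30 st, q0=0, F={19}): 0:h→1,3→2,a→3 1:h→4,3→5,a→6 2:h→7,3→2,a→8 3:h→6,3→9,a→3 4:h→10,3→11,a→12 5:h→11,3→5,a→13 6:h→12,3→14,a→6 7:h→4,3→5,a→15 8:h→15,3→16,a→8 9:h→17,3→9,a→18 10:h→10,3→10,a→19 11:h→10,3→11,a→20 12:h→21,3→16,a→12 13:h→20,3→16,a→22 14:h→23,3→14,a→22 15:h→12,3→16,a→15 16:h→24,3→16,a→25 17:h→23,3→26,a→22 18:h→22,3→19,a→18 19:h→19,3→19,a→19 20:h→21,3→16,a→25 21:h→21,3→27,a→19 22:h→25,3→19,a→22 23:h→24,3→26,a→25 24:h→24,3→26,a→19 25:h→28,3→19,a→25 26:h→26,3→29,a→19 27:h→24,3→27,a→19 28:h→28,3→19,a→19 29:h→19,3→29,a→19 [Hopcroft].
'hhha': N↓-sim [56, 48, 36, 24, 10] end={s0,s17,s20,s40,s56,s58,s61,s62,s7,s8} ∉↓L; 4/4 single-dels accept.
'a3a3': N↓-sim [56, 46, 31, 16, 5] end={s40,s56,s61,s8,s9} rej; 4/4 deletions ∈↓L.
'h3aa3': |S_i|=[56, 48, 40, 31, 16, 5] end={s40,s56,s61,s8,s9} — reject; 5/5 del acc.
'3a3ha': |S_i|=[56, 52, 38, 22, 16, 4] end={s17,s40,s58,s61} rej; 5/5 del acc.
'a3h3a': |S_i|=[56, 46, 31, 25, 11, 3] end={s17,s40,s61} — reject; 5/5 del acc.
'a3h33h': N↓-sim [56, 46, 31, 25, 11, 7, 3] end={s38,s40,s61} rej; 6/6 del acc.
6 obstructions.

min(Σ*\↓L) = [hhha, a3a3, h3aa3, 3a3ha, a3h3a, a3h33h].
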